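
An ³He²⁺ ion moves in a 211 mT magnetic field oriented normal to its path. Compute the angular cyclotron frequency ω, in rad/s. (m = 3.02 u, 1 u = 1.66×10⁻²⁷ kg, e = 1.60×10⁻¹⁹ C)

ω = qB/m = (2×1.60×10^-19)(0.211) / (5.01×10^-27) = 1.35×10^7 rad/s.

ω ≈ 1.35×10^7 rad/s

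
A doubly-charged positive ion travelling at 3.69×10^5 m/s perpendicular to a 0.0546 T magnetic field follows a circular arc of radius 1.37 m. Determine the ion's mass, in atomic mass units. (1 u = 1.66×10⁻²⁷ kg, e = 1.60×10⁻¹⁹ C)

qvB = mv²/r ⇒ m = qBr/v.
m = (2×1.60×10^-19)(0.0546)(1.37) / (3.69×10^5) = 6.49×10^-26 kg = 39.1 u.

m ≈ 39.1 u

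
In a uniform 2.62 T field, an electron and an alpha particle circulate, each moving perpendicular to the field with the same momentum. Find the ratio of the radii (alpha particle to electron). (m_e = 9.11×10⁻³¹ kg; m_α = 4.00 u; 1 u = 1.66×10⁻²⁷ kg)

r = p/(qB) ⇒ at equal p, r ∝ 1/q.
r_{alpha particle}/r_{electron} = 0.500.

ratio ≈ 0.500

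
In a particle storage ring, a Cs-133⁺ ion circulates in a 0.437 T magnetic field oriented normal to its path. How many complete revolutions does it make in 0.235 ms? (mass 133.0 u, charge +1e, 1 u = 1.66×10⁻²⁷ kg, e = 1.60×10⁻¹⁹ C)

T = 2πm/(qB) = 2π(2.2078×10^-25) / [(1×1.60×10^-19)(0.437)] = 1.9840×10^-5 s.
N = t/T = 2.35×10^-4 / 1.9840×10^-5 ≈ 11.84, so 11 complete revolutions.

N = 11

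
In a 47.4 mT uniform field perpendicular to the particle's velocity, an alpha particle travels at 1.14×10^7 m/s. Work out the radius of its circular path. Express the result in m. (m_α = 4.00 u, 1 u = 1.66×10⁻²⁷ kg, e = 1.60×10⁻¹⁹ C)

r ≈ 4.99 m

The magnetic force provides the centripetal force: qvB = mv²/r, so r = mv/(qB).
r = (6.64×10^-27 kg)(1.14×10^7 m/s) / [(2×1.60×10^-19 C)(0.0474 T)] = 4.99 m.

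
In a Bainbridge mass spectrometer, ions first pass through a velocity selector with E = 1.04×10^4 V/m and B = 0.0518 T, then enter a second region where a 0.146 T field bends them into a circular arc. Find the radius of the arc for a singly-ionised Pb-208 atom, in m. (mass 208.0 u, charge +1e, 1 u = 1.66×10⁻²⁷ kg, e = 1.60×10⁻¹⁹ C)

The selector passes v = E/B = 1.04×10^4/0.0518 = 2.01×10^5 m/s.
In the deflection region, r = mv/(qB₂) = (3.45×10^-25)(2.01×10^5) / [(1×1.60×10^-19)(0.146)] = 2.97 m.

r ≈ 2.97 m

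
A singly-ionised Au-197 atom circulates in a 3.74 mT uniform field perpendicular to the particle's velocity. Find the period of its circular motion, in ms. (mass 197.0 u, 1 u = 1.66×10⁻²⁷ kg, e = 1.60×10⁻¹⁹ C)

T ≈ 3.43 ms

The cyclotron period is independent of speed: T = 2πm/(qB).
T = 2π(3.27×10^-25) / [(1×1.60×10^-19)(3.74×10^-3)] = 3.43×10^-3 s.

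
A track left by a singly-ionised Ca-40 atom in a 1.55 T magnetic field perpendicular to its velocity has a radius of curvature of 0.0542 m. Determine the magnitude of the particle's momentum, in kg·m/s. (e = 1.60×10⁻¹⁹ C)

Since qvB = mv²/r, the momentum p = mv = qBr.
p = (1×1.60×10^-19)(1.55)(0.0542) = 1.34×10^-20 kg·m/s.

p ≈ 1.34×10^-20 kg·m/s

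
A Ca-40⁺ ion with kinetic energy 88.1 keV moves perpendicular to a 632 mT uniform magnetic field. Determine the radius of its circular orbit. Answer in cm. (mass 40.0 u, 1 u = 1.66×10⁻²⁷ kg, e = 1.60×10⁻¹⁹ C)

Convert the energy: K = 88.1 keV = 1.41×10^-14 J.
v = √(2K/m) = √(2·1.41×10^-14/6.64×10^-26) = 6.52×10^5 m/s.
r = mv/(qB) = (6.64×10^-26)(6.52×10^5) / [(1×1.60×10^-19)(0.632)] = 0.428 m.

r ≈ 42.8 cm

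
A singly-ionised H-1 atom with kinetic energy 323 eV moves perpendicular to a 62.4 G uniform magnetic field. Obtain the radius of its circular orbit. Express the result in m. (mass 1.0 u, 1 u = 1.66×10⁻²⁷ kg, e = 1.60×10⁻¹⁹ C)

Convert the energy: K = 323 eV = 5.17×10^-17 J.
v = √(2K/m) = √(2·5.17×10^-17/1.66×10^-27) = 2.50×10^5 m/s.
r = mv/(qB) = (1.66×10^-27)(2.50×10^5) / [(1×1.60×10^-19)(6.24×10^-3)] = 0.415 m.

r ≈ 0.415 m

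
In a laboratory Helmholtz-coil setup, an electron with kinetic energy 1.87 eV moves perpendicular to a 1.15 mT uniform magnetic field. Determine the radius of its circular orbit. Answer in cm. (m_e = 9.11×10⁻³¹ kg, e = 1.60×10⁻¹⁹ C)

Convert the energy: K = 1.87 eV = 2.99×10^-19 J.
v = √(2K/m) = √(2·2.99×10^-19/9.11×10^-31) = 8.10×10^5 m/s.
r = mv/(qB) = (9.11×10^-31)(8.10×10^5) / [(1×1.60×10^-19)(1.15×10^-3)] = 4.01×10^-3 m.

r ≈ 0.401 cm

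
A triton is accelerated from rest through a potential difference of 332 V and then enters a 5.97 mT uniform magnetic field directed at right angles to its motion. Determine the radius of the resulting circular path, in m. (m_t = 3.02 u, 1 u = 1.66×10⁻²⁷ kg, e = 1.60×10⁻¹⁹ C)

r ≈ 0.764 m

The kinetic energy gained is K = qV = (1×1.60×10^-19)(332) = 5.31×10^-17 J.
v = √(2K/m) = 1.46×10^5 m/s.
r = mv/(qB) = (5.01×10^-27)(1.46×10^5) / [(1×1.60×10^-19)(5.97×10^-3)] = 0.764 m.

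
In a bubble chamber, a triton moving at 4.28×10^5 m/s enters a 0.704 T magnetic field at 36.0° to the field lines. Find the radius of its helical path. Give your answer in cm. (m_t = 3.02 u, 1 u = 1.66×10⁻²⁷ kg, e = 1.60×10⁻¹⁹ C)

r ≈ 1.12 cm

Only the perpendicular component v⊥ = v sin36.0° = 2.52×10^5 m/s is bent by the field.
r = m v⊥ /(qB) = (5.01×10^-27)(2.52×10^5) / [(1×1.60×10^-19)(0.704)] = 0.0112 m.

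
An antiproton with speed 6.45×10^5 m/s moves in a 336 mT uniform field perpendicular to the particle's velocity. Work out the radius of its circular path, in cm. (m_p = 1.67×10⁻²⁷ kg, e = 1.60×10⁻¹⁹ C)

r ≈ 2.00 cm

The magnetic force provides the centripetal force: qvB = mv²/r, so r = mv/(qB).
r = (1.67×10^-27 kg)(6.45×10^5 m/s) / [(1×1.60×10^-19 C)(0.336 T)] = 0.0200 m.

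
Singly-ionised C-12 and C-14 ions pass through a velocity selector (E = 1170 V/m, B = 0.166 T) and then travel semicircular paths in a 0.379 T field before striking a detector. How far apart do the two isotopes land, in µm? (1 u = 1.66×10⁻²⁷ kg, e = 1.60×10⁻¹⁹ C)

Both emerge at v = E/B₁ = 7050 m/s.
r = mv/(qB₂), so r₁ = 2.315×10^-3 m and r₂ = 2.701×10^-3 m, giving Δr = 3.86×10^-4 m.
After a semicircle each ion lands a diameter 2r from the entry slit, so the separation is 2Δr = 7.72×10^-4 m.

Δd ≈ 772 µm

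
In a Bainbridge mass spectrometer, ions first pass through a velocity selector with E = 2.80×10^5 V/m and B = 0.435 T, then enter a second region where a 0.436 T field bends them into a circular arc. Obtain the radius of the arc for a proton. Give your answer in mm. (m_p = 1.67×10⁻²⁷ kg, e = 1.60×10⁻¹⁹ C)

The selector passes v = E/B = 2.80×10^5/0.435 = 6.44×10^5 m/s.
In the deflection region, r = mv/(qB₂) = (1.67×10^-27)(6.44×10^5) / [(1×1.60×10^-19)(0.436)] = 0.0154 m.

r ≈ 15.4 mm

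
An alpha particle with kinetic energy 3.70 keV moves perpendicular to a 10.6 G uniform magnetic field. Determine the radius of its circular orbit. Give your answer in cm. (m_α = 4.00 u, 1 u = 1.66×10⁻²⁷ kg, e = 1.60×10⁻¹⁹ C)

Convert the energy: K = 3.70 keV = 5.92×10^-16 J.
v = √(2K/m) = √(2·5.92×10^-16/6.64×10^-27) = 4.22×10^5 m/s.
r = mv/(qB) = (6.64×10^-27)(4.22×10^5) / [(2×1.60×10^-19)(1.06×10^-3)] = 8.27 m.

r ≈ 827 cm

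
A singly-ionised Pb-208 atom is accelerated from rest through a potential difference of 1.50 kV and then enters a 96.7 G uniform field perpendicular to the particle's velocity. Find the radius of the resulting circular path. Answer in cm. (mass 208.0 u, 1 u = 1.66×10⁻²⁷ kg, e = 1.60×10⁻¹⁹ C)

The kinetic energy gained is K = qV = (1×1.60×10^-19)(1500) = 2.40×10^-16 J.
v = √(2K/m) = 3.73×10^4 m/s.
r = mv/(qB) = (3.45×10^-25)(3.73×10^4) / [(1×1.60×10^-19)(9.67×10^-3)] = 8.32 m.

r ≈ 832 cm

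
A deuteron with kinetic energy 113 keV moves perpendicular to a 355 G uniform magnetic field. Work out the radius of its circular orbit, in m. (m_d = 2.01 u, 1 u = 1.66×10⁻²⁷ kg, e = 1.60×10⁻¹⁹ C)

r ≈ 1.93 m

Convert the energy: K = 113 keV = 1.81×10^-14 J.
v = √(2K/m) = √(2·1.81×10^-14/3.34×10^-27) = 3.29×10^6 m/s.
r = mv/(qB) = (3.34×10^-27)(3.29×10^6) / [(1×1.60×10^-19)(0.0355)] = 1.93 m.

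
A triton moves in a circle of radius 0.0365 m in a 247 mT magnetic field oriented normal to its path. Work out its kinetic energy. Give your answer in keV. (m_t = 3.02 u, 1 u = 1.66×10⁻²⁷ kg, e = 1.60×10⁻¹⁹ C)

v = qBr/m = (1×1.60×10^-19)(0.247)(0.0365) / (5.01×10^-27) = 2.88×10^5 m/s.
K = ½mv² = 0.5·(5.01×10^-27)·(2.88×10^5)² = 2.08×10^-16 J = 1.30 keV.

K ≈ 1.30 keV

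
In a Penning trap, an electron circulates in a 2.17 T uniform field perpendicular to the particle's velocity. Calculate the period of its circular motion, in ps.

The cyclotron period is independent of speed: T = 2πm/(qB).
T = 2π(9.11×10^-31) / [(1×1.60×10^-19)(2.17)] = 1.65×10^-11 s.

T ≈ 16.5 ps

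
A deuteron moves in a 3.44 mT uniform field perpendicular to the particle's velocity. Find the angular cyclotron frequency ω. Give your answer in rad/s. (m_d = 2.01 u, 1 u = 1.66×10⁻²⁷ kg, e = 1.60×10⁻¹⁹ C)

ω ≈ 1.65×10^5 rad/s

ω = qB/m = (1×1.60×10^-19)(3.44×10^-3) / (3.34×10^-27) = 1.65×10^5 rad/s.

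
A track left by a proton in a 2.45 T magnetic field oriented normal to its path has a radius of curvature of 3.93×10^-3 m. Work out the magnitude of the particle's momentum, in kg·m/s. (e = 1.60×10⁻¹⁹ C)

p ≈ 1.54×10^-21 kg·m/s

Since qvB = mv²/r, the momentum p = mv = qBr.
p = (1×1.60×10^-19)(2.45)(3.93×10^-3) = 1.54×10^-21 kg·m/s.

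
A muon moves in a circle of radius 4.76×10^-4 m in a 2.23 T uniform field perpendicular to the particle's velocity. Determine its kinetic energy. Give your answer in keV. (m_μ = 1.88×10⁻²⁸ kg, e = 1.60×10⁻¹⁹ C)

K ≈ 0.479 keV

v = qBr/m = (1×1.60×10^-19)(2.23)(4.76×10^-4) / (1.88×10^-28) = 9.03×10^5 m/s.
K = ½mv² = 0.5·(1.88×10^-28)·(9.03×10^5)² = 7.67×10^-17 J = 0.479 keV.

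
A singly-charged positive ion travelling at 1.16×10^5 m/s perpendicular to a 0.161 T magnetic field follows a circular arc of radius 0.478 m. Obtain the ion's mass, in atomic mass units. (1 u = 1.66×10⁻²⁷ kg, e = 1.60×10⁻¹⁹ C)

m ≈ 63.9 u

qvB = mv²/r ⇒ m = qBr/v.
m = (1×1.60×10^-19)(0.161)(0.478) / (1.16×10^5) = 1.06×10^-25 kg = 63.9 u.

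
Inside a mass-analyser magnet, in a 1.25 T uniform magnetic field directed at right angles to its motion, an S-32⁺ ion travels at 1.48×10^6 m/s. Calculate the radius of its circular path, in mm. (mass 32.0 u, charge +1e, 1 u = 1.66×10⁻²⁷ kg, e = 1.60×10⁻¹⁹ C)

r ≈ 393 mm

The magnetic force provides the centripetal force: qvB = mv²/r, so r = mv/(qB).
r = (5.31×10^-26 kg)(1.48×10^6 m/s) / [(1×1.60×10^-19 C)(1.25 T)] = 0.393 m.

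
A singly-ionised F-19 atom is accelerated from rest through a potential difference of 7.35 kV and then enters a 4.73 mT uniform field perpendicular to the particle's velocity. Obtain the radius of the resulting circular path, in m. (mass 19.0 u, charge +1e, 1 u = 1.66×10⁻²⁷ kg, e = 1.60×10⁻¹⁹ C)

The kinetic energy gained is K = qV = (1×1.60×10^-19)(7350) = 1.18×10^-15 J.
v = √(2K/m) = 2.73×10^5 m/s.
r = mv/(qB) = (3.15×10^-26)(2.73×10^5) / [(1×1.60×10^-19)(4.73×10^-3)] = 11.4 m.

r ≈ 11.4 m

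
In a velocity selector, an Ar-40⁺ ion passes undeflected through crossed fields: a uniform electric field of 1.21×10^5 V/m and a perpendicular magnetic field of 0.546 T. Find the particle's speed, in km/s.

v ≈ 222 km/s

For zero net force, qE = qvB, so v = E/B.
v = (1.21×10^5) / (0.546) = 2.22×10^5 m/s.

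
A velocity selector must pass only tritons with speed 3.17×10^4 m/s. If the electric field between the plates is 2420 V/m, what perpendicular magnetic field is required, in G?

B ≈ 763 G

qE = qvB ⇒ B = E/v = (2420) / (3.17×10^4) = 0.0763 T.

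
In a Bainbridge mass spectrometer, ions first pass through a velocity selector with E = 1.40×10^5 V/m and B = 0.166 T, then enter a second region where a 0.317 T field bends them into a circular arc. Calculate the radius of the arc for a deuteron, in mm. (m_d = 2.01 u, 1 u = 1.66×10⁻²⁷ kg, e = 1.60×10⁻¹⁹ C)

r ≈ 55.5 mm

The selector passes v = E/B = 1.40×10^5/0.166 = 8.43×10^5 m/s.
In the deflection region, r = mv/(qB₂) = (3.34×10^-27)(8.43×10^5) / [(1×1.60×10^-19)(0.317)] = 0.0555 m.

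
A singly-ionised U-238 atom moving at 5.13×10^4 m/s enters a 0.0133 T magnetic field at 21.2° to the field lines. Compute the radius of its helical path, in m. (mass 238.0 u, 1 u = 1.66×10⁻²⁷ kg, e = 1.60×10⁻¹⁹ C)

Only the perpendicular component v⊥ = v sin21.2° = 1.86×10^4 m/s is bent by the field.
r = m v⊥ /(qB) = (3.95×10^-25)(1.86×10^4) / [(1×1.60×10^-19)(0.0133)] = 3.44 m.

r ≈ 3.44 m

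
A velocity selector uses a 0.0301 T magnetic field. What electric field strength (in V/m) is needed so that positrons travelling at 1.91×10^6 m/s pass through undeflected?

E ≈ 5.75×10^4 V/m

qE = qvB ⇒ E = vB = (1.91×10^6)(0.0301) = 5.75×10^4 V/m.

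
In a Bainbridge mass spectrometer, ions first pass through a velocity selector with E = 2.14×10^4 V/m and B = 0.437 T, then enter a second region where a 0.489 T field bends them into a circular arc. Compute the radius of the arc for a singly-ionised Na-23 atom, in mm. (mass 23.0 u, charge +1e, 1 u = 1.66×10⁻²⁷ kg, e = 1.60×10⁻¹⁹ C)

r ≈ 23.9 mm

The selector passes v = E/B = 2.14×10^4/0.437 = 4.90×10^4 m/s.
In the deflection region, r = mv/(qB₂) = (3.82×10^-26)(4.90×10^4) / [(1×1.60×10^-19)(0.489)] = 0.0239 m.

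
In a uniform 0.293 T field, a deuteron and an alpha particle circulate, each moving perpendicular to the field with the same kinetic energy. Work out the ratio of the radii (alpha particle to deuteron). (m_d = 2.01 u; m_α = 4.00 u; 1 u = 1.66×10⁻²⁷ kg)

ratio ≈ 0.705

r = √(2mK)/(qB) ⇒ at equal K, r ∝ √m/q.
r_{alpha particle}/r_{deuteron} = 0.705.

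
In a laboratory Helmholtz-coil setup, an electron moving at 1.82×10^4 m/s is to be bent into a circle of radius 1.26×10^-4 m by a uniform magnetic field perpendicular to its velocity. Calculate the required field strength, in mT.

qvB = mv²/r gives B = mv/(qr).
B = (9.11×10^-31)(1.82×10^4) / [(1×1.60×10^-19)(1.26×10^-4)] = 8.22×10^-4 T.

B ≈ 0.822 mT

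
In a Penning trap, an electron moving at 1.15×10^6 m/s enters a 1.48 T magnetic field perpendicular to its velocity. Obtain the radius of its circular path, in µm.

r ≈ 4.42 µm

The magnetic force provides the centripetal force: qvB = mv²/r, so r = mv/(qB).
r = (9.11×10^-31 kg)(1.15×10^6 m/s) / [(1×1.60×10^-19 C)(1.48 T)] = 4.42×10^-6 m.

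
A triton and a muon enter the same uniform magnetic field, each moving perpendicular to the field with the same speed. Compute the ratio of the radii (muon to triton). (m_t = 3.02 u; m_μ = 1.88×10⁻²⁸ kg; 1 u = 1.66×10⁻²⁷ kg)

ratio ≈ 0.0375

r = mv/(qB) ⇒ at equal v, r ∝ m/q.
r_{muon}/r_{triton} = 0.0375.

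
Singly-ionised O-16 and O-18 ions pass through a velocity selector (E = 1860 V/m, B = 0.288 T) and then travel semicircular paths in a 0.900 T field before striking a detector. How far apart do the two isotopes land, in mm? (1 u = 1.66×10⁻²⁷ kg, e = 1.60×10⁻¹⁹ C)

Both emerge at v = E/B₁ = 6460 m/s.
r = mv/(qB₂), so r₁ = 1.191×10^-3 m and r₂ = 1.340×10^-3 m, giving Δr = 1.49×10^-4 m.
After a semicircle each ion lands a diameter 2r from the entry slit, so the separation is 2Δr = 2.98×10^-4 m.

Δd ≈ 0.298 mm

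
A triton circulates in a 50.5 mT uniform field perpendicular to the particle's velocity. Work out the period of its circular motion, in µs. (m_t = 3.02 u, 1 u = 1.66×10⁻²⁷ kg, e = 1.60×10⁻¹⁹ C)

T ≈ 3.90 µs

The cyclotron period is independent of speed: T = 2πm/(qB).
T = 2π(5.01×10^-27) / [(1×1.60×10^-19)(0.0505)] = 3.90×10^-6 s.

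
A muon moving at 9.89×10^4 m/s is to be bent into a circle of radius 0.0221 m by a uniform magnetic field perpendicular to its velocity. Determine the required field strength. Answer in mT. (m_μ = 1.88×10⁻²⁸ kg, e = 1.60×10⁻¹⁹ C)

qvB = mv²/r gives B = mv/(qr).
B = (1.88×10^-28)(9.89×10^4) / [(1×1.60×10^-19)(0.0221)] = 5.26×10^-3 T.

B ≈ 5.26 mT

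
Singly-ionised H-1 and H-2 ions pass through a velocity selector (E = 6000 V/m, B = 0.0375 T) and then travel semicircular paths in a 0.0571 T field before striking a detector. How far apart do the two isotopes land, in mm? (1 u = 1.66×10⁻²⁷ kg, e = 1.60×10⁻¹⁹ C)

Both emerge at v = E/B₁ = 1.60×10^5 m/s.
r = mv/(qB₂), so r₁ = 0.0291 m and r₂ = 0.0581 m, giving Δr = 0.0291 m.
After a semicircle each ion lands a diameter 2r from the entry slit, so the separation is 2Δr = 0.0581 m.

Δd ≈ 58.1 mm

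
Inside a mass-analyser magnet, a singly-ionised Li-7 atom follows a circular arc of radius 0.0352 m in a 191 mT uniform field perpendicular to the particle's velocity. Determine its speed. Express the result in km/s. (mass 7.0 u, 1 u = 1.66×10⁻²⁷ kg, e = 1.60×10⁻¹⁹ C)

From qvB = mv²/r, v = qBr/m.
v = (1×1.60×10^-19)(0.191)(0.0352) / (1.16×10^-26) = 9.26×10^4 m/s.

v ≈ 92.6 km/s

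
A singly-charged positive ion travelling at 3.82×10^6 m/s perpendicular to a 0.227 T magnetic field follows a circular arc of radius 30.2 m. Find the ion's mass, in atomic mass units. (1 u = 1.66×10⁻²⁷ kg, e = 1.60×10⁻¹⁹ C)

m ≈ 173 u

qvB = mv²/r ⇒ m = qBr/v.
m = (1×1.60×10^-19)(0.227)(30.2) / (3.82×10^6) = 2.87×10^-25 kg = 173 u.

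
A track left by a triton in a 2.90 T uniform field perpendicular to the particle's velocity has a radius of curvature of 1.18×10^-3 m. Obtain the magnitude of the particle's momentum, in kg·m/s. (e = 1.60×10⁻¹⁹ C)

Since qvB = mv²/r, the momentum p = mv = qBr.
p = (1×1.60×10^-19)(2.90)(1.18×10^-3) = 5.48×10^-22 kg·m/s.

p ≈ 5.48×10^-22 kg·m/s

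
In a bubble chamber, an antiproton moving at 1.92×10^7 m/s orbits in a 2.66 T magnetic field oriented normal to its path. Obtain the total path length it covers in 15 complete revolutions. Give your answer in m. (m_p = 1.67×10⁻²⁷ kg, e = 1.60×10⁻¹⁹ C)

r = mv/(qB) = 0.0753 m, so one revolution covers 2πr = 0.473 m.
In 15 revolutions: L = 15·2πr = 7.10 m.

L ≈ 7.10 m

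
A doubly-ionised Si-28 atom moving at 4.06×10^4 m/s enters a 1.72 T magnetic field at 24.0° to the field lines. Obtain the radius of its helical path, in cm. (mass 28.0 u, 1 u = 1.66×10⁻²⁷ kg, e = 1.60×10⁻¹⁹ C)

r ≈ 0.139 cm

Only the perpendicular component v⊥ = v sin24.0° = 1.65×10^4 m/s is bent by the field.
r = m v⊥ /(qB) = (4.65×10^-26)(1.65×10^4) / [(2×1.60×10^-19)(1.72)] = 1.39×10^-3 m.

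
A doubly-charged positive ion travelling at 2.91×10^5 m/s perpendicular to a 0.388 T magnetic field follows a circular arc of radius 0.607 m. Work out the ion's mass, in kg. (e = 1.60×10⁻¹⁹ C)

m ≈ 2.59×10^-25 kg

qvB = mv²/r ⇒ m = qBr/v.
m = (2×1.60×10^-19)(0.388)(0.607) / (2.91×10^5) = 2.59×10^-25 kg.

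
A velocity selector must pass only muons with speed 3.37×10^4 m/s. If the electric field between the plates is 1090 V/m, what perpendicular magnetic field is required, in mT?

qE = qvB ⇒ B = E/v = (1090) / (3.37×10^4) = 0.0323 T.

B ≈ 32.3 mT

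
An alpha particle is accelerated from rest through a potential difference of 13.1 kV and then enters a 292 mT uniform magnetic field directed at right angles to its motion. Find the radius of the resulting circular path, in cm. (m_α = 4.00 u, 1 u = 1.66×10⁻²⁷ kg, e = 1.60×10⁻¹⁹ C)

r ≈ 7.99 cm

The kinetic energy gained is K = qV = (2×1.60×10^-19)(1.31×10^4) = 4.19×10^-15 J.
v = √(2K/m) = 1.12×10^6 m/s.
r = mv/(qB) = (6.64×10^-27)(1.12×10^6) / [(2×1.60×10^-19)(0.292)] = 0.0799 m.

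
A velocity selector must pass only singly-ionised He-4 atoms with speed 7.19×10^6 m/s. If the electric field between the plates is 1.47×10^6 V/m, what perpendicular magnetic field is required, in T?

qE = qvB ⇒ B = E/v = (1.47×10^6) / (7.19×10^6) = 0.204 T.

B ≈ 0.204 T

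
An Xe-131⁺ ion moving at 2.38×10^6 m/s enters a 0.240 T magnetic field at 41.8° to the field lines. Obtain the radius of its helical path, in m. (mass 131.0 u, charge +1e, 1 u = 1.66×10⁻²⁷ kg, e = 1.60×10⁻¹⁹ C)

Only the perpendicular component v⊥ = v sin41.8° = 1.59×10^6 m/s is bent by the field.
r = m v⊥ /(qB) = (2.17×10^-25)(1.59×10^6) / [(1×1.60×10^-19)(0.240)] = 8.98 m.

r ≈ 8.98 m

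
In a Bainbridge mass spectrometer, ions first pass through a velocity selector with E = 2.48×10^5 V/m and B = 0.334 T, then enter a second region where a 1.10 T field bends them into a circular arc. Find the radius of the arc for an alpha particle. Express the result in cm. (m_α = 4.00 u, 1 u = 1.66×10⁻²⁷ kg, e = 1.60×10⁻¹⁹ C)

The selector passes v = E/B = 2.48×10^5/0.334 = 7.43×10^5 m/s.
In the deflection region, r = mv/(qB₂) = (6.64×10^-27)(7.43×10^5) / [(2×1.60×10^-19)(1.10)] = 0.0140 m.

r ≈ 1.40 cm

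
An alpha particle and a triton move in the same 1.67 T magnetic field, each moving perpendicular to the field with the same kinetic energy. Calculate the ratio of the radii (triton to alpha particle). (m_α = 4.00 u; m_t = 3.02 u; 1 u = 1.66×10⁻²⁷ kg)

ratio ≈ 1.74

r = √(2mK)/(qB) ⇒ at equal K, r ∝ √m/q.
r_{triton}/r_{alpha particle} = 1.74.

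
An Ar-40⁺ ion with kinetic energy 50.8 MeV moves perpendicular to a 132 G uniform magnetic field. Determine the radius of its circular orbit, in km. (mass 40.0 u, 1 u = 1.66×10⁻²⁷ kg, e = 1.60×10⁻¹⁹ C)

Convert the energy: K = 50.8 MeV = 8.13×10^-12 J.
v = √(2K/m) = √(2·8.13×10^-12/6.64×10^-26) = 1.56×10^7 m/s.
r = mv/(qB) = (6.64×10^-26)(1.56×10^7) / [(1×1.60×10^-19)(0.0132)] = 492 m.

r ≈ 0.492 km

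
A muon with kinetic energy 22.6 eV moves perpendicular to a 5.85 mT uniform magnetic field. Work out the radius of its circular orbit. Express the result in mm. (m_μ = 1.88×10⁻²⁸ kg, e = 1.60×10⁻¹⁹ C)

Convert the energy: K = 22.6 eV = 3.62×10^-18 J.
v = √(2K/m) = √(2·3.62×10^-18/1.88×10^-28) = 1.96×10^5 m/s.
r = mv/(qB) = (1.88×10^-28)(1.96×10^5) / [(1×1.60×10^-19)(5.85×10^-3)] = 0.0394 m.

r ≈ 39.4 mm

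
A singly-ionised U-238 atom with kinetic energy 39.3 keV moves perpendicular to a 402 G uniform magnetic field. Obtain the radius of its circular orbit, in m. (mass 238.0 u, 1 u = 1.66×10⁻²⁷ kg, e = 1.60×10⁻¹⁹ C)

r ≈ 11.0 m

Convert the energy: K = 39.3 keV = 6.29×10^-15 J.
v = √(2K/m) = √(2·6.29×10^-15/3.95×10^-25) = 1.78×10^5 m/s.
r = mv/(qB) = (3.95×10^-25)(1.78×10^5) / [(1×1.60×10^-19)(0.0402)] = 11.0 m.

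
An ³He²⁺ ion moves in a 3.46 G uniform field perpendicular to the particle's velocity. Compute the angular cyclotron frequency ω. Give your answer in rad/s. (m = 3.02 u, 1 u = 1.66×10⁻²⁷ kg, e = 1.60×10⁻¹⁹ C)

ω ≈ 2.21×10^4 rad/s

ω = qB/m = (2×1.60×10^-19)(3.46×10^-4) / (5.01×10^-27) = 2.21×10^4 rad/s.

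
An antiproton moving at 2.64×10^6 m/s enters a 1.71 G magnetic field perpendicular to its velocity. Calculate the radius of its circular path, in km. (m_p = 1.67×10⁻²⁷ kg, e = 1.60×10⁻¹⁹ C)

The magnetic force provides the centripetal force: qvB = mv²/r, so r = mv/(qB).
r = (1.67×10^-27 kg)(2.64×10^6 m/s) / [(1×1.60×10^-19 C)(1.71×10^-4 T)] = 161 m.

r ≈ 0.161 km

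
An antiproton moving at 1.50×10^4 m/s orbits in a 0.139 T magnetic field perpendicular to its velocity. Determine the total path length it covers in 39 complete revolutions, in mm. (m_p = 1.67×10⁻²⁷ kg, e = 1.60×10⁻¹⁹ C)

L ≈ 276 mm

r = mv/(qB) = 1.13×10^-3 m, so one revolution covers 2πr = 7.08×10^-3 m.
In 39 revolutions: L = 39·2πr = 0.276 m.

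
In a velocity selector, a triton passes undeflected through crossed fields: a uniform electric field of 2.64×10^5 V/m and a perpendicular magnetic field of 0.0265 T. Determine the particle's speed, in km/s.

v ≈ 9960 km/s

For zero net force, qE = qvB, so v = E/B.
v = (2.64×10^5) / (0.0265) = 9.96×10^6 m/s.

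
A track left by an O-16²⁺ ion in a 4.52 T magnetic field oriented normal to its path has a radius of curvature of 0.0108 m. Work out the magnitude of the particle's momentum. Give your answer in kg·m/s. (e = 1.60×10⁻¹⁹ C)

p ≈ 1.56×10^-20 kg·m/s

Since qvB = mv²/r, the momentum p = mv = qBr.
p = (2×1.60×10^-19)(4.52)(0.0108) = 1.56×10^-20 kg·m/s.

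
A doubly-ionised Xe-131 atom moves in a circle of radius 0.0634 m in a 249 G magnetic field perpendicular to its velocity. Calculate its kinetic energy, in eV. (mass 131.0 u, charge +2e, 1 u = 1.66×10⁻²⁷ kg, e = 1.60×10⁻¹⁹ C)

K ≈ 3.67 eV

v = qBr/m = (2×1.60×10^-19)(0.0249)(0.0634) / (2.17×10^-25) = 2320 m/s.
K = ½mv² = 0.5·(2.17×10^-25)·(2320)² = 5.87×10^-19 J = 3.67 eV.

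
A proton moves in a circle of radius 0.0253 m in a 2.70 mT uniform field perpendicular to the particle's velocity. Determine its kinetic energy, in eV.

v = qBr/m = (1×1.60×10^-19)(2.70×10^-3)(0.0253) / (1.67×10^-27) = 6540 m/s.
K = ½mv² = 0.5·(1.67×10^-27)·(6540)² = 3.58×10^-20 J = 0.224 eV.

K ≈ 0.224 eV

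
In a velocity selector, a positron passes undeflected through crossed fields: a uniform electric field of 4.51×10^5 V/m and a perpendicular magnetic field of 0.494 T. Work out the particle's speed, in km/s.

For zero net force, qE = qvB, so v = E/B.
v = (4.51×10^5) / (0.494) = 9.13×10^5 m/s.

v ≈ 913 km/s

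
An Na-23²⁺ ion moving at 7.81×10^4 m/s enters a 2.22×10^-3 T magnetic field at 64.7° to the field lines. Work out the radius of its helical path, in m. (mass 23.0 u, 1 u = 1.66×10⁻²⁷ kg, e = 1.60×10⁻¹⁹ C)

Only the perpendicular component v⊥ = v sin64.7° = 7.06×10^4 m/s is bent by the field.
r = m v⊥ /(qB) = (3.82×10^-26)(7.06×10^4) / [(2×1.60×10^-19)(2.22×10^-3)] = 3.79 m.

r ≈ 3.79 m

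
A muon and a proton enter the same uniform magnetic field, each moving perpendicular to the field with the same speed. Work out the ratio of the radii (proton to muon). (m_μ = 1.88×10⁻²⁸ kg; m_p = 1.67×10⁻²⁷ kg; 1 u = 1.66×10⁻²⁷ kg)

r = mv/(qB) ⇒ at equal v, r ∝ m/q.
r_{proton}/r_{muon} = 8.88.

ratio ≈ 8.88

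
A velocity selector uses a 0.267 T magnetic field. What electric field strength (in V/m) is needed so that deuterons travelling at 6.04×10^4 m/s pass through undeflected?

E ≈ 1.61×10^4 V/m

qE = qvB ⇒ E = vB = (6.04×10^4)(0.267) = 1.61×10^4 V/m.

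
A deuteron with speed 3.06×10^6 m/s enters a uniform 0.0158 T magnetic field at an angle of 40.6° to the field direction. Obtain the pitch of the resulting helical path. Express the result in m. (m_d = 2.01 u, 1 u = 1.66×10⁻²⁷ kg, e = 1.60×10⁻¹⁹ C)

pitch ≈ 19.3 m

The velocity component along B is v∥ = v cos40.6° = 2.32×10^6 m/s.
The cyclotron period T = 2πm/(qB) = 8.29×10^-6 s is set by m, q, B alone.
Pitch = v∥·T = (2.32×10^6)(8.29×10^-6) = 19.3 m.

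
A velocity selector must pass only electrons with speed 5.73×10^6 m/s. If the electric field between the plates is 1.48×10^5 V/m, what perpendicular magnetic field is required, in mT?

qE = qvB ⇒ B = E/v = (1.48×10^5) / (5.73×10^6) = 0.0258 T.

B ≈ 25.8 mT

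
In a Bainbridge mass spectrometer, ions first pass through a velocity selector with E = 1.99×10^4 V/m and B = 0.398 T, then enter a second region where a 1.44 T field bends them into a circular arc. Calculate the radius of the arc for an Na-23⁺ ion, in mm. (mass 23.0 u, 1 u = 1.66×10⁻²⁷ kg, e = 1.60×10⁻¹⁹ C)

r ≈ 8.29 mm

The selector passes v = E/B = 1.99×10^4/0.398 = 5.00×10^4 m/s.
In the deflection region, r = mv/(qB₂) = (3.82×10^-26)(5.00×10^4) / [(1×1.60×10^-19)(1.44)] = 8.29×10^-3 m.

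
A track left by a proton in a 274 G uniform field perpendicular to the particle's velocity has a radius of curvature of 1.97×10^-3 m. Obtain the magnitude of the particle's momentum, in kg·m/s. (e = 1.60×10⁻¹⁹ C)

Since qvB = mv²/r, the momentum p = mv = qBr.
p = (1×1.60×10^-19)(0.0274)(1.97×10^-3) = 8.64×10^-24 kg·m/s.

p ≈ 8.64×10^-24 kg·m/s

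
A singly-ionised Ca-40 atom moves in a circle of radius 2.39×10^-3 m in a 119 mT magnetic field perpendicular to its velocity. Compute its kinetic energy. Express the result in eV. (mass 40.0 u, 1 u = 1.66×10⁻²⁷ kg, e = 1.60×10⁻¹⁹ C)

v = qBr/m = (1×1.60×10^-19)(0.119)(2.39×10^-3) / (6.64×10^-26) = 685 m/s.
K = ½mv² = 0.5·(6.64×10^-26)·(685)² = 1.56×10^-20 J = 0.0975 eV.

K ≈ 0.0975 eV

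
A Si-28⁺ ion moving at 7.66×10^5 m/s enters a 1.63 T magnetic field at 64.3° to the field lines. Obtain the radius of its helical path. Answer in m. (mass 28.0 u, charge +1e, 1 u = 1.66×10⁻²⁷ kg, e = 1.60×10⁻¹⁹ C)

r ≈ 0.123 m

Only the perpendicular component v⊥ = v sin64.3° = 6.90×10^5 m/s is bent by the field.
r = m v⊥ /(qB) = (4.65×10^-26)(6.90×10^5) / [(1×1.60×10^-19)(1.63)] = 0.123 m.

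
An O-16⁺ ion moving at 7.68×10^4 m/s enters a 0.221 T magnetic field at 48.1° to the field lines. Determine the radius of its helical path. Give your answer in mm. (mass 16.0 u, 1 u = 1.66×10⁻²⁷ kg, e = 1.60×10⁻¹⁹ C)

r ≈ 42.9 mm

Only the perpendicular component v⊥ = v sin48.1° = 5.72×10^4 m/s is bent by the field.
r = m v⊥ /(qB) = (2.66×10^-26)(5.72×10^4) / [(1×1.60×10^-19)(0.221)] = 0.0429 m.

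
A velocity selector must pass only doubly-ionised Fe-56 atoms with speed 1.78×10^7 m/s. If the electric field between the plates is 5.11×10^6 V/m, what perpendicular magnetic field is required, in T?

B ≈ 0.287 T

qE = qvB ⇒ B = E/v = (5.11×10^6) / (1.78×10^7) = 0.287 T.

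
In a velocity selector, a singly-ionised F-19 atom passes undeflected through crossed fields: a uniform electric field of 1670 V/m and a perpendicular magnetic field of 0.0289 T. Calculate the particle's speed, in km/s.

For zero net force, qE = qvB, so v = E/B.
v = (1670) / (0.0289) = 5.78×10^4 m/s.

v ≈ 57.8 km/s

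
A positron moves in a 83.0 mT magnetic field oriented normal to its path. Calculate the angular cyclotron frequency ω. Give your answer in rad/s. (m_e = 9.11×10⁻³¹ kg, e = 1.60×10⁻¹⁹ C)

ω = qB/m = (1×1.60×10^-19)(0.0830) / (9.11×10^-31) = 1.46×10^10 rad/s.

ω ≈ 1.46×10^10 rad/s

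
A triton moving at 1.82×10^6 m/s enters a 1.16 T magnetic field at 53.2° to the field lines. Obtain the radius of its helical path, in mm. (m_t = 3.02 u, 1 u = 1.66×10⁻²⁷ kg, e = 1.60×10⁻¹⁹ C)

r ≈ 39.4 mm

Only the perpendicular component v⊥ = v sin53.2° = 1.46×10^6 m/s is bent by the field.
r = m v⊥ /(qB) = (5.01×10^-27)(1.46×10^6) / [(1×1.60×10^-19)(1.16)] = 0.0394 m.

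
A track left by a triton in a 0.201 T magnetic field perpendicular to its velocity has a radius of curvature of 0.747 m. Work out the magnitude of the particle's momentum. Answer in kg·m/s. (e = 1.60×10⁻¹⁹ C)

Since qvB = mv²/r, the momentum p = mv = qBr.
p = (1×1.60×10^-19)(0.201)(0.747) = 2.40×10^-20 kg·m/s.

p ≈ 2.40×10^-20 kg·m/s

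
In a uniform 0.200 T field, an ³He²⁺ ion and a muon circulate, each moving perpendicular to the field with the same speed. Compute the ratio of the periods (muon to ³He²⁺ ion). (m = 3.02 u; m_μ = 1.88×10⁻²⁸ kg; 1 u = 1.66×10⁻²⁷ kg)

ratio ≈ 0.0750

T = 2πm/(qB) is independent of speed, so T₂/T₁ = (m₂/q₂)/(m₁/q₁).
T_{muon}/T_{³He²⁺ ion} = (1.88×10^-28/1e) / (5.01×10^-27/2e) = 0.0750.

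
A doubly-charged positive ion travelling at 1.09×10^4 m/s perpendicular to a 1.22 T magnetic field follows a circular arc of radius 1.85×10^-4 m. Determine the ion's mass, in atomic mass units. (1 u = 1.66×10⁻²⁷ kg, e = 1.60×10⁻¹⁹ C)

qvB = mv²/r ⇒ m = qBr/v.
m = (2×1.60×10^-19)(1.22)(1.85×10^-4) / (1.09×10^4) = 6.63×10^-27 kg = 3.99 u.

m ≈ 3.99 u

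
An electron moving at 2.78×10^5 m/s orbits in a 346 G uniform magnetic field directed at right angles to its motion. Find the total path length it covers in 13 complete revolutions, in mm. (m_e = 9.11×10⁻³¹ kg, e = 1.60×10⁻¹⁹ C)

L ≈ 3.74 mm

r = mv/(qB) = 4.57×10^-5 m, so one revolution covers 2πr = 2.87×10^-4 m.
In 13 revolutions: L = 13·2πr = 3.74×10^-3 m.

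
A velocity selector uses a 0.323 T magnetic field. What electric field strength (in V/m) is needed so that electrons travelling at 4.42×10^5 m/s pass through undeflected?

qE = qvB ⇒ E = vB = (4.42×10^5)(0.323) = 1.43×10^5 V/m.

E ≈ 1.43×10^5 V/m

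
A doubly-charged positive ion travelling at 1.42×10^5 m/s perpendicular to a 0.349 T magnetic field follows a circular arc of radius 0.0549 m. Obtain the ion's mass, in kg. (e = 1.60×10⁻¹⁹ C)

qvB = mv²/r ⇒ m = qBr/v.
m = (2×1.60×10^-19)(0.349)(0.0549) / (1.42×10^5) = 4.32×10^-26 kg.

m ≈ 4.32×10^-26 kg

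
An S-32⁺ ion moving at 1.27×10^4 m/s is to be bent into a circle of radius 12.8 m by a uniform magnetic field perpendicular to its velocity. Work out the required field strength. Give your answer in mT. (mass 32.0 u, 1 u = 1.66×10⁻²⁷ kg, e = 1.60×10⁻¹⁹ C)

qvB = mv²/r gives B = mv/(qr).
B = (5.31×10^-26)(1.27×10^4) / [(1×1.60×10^-19)(12.8)] = 3.29×10^-4 T.

B ≈ 0.329 mT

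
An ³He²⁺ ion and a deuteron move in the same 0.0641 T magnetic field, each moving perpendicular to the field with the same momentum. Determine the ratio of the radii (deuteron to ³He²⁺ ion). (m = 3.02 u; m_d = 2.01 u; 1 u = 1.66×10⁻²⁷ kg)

ratio ≈ 2.00

r = p/(qB) ⇒ at equal p, r ∝ 1/q.
r_{deuteron}/r_{³He²⁺ ion} = 2.00.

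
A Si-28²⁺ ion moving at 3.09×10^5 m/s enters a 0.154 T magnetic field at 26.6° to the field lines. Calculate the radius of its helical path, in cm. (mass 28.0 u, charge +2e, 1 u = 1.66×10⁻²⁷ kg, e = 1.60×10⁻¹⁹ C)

Only the perpendicular component v⊥ = v sin26.6° = 1.38×10^5 m/s is bent by the field.
r = m v⊥ /(qB) = (4.65×10^-26)(1.38×10^5) / [(2×1.60×10^-19)(0.154)] = 0.130 m.

r ≈ 13.0 cm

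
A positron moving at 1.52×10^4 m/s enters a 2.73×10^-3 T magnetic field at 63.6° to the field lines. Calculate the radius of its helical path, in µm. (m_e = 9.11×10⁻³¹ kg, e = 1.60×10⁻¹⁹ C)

Only the perpendicular component v⊥ = v sin63.6° = 1.36×10^4 m/s is bent by the field.
r = m v⊥ /(qB) = (9.11×10^-31)(1.36×10^4) / [(1×1.60×10^-19)(2.73×10^-3)] = 2.84×10^-5 m.

r ≈ 28.4 µm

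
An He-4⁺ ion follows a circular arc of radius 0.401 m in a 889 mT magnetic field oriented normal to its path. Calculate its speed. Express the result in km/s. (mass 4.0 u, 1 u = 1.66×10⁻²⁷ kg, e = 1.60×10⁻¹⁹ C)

From qvB = mv²/r, v = qBr/m.
v = (1×1.60×10^-19)(0.889)(0.401) / (6.64×10^-27) = 8.59×10^6 m/s.

v ≈ 8590 km/s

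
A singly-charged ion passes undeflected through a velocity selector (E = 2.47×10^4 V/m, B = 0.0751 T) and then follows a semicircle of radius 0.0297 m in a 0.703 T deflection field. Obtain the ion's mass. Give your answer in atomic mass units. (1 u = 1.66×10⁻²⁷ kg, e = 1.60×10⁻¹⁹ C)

v = E/B₁ = 3.29×10^5 m/s.
From r = mv/(qB₂), m = qB₂r/v = (1×1.60×10^-19)(0.703)(0.0297) / (3.29×10^5) = 1.02×10^-26 kg.
In atomic mass units: m = 1.02×10^-26 / 1.66×10^-27 = 6.12 u.

m ≈ 6.12 u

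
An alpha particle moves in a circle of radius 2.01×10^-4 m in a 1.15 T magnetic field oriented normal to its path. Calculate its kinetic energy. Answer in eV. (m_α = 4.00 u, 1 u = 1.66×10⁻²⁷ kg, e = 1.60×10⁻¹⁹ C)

v = qBr/m = (2×1.60×10^-19)(1.15)(2.01×10^-4) / (6.64×10^-27) = 1.11×10^4 m/s.
K = ½mv² = 0.5·(6.64×10^-27)·(1.11×10^4)² = 4.12×10^-19 J = 2.57 eV.

K ≈ 2.57 eV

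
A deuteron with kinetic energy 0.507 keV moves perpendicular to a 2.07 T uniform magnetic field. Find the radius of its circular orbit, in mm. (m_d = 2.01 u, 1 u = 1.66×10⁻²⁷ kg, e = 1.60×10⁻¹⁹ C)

Convert the energy: K = 0.507 keV = 8.11×10^-17 J.
v = √(2K/m) = √(2·8.11×10^-17/3.34×10^-27) = 2.21×10^5 m/s.
r = mv/(qB) = (3.34×10^-27)(2.21×10^5) / [(1×1.60×10^-19)(2.07)] = 2.22×10^-3 m.

r ≈ 2.22 mm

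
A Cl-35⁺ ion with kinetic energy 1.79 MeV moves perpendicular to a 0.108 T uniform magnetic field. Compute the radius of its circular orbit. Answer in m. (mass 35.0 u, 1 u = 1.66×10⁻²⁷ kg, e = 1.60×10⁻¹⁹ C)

Convert the energy: K = 1.79 MeV = 2.86×10^-13 J.
v = √(2K/m) = √(2·2.86×10^-13/5.81×10^-26) = 3.14×10^6 m/s.
r = mv/(qB) = (5.81×10^-26)(3.14×10^6) / [(1×1.60×10^-19)(0.108)] = 10.6 m.

r ≈ 10.6 m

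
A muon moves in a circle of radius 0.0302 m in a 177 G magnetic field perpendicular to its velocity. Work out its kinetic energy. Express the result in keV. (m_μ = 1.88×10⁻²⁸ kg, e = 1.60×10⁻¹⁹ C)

K ≈ 0.122 keV

v = qBr/m = (1×1.60×10^-19)(0.0177)(0.0302) / (1.88×10^-28) = 4.55×10^5 m/s.
K = ½mv² = 0.5·(1.88×10^-28)·(4.55×10^5)² = 1.95×10^-17 J = 0.122 keV.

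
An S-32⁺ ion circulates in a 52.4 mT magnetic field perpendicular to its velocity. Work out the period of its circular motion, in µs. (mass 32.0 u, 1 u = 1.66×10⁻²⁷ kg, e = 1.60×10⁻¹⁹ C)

T ≈ 39.8 µs

The cyclotron period is independent of speed: T = 2πm/(qB).
T = 2π(5.31×10^-26) / [(1×1.60×10^-19)(0.0524)] = 3.98×10^-5 s.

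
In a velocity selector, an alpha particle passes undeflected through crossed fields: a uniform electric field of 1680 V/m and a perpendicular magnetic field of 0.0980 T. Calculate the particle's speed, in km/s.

For zero net force, qE = qvB, so v = E/B.
v = (1680) / (0.0980) = 1.71×10^4 m/s.

v ≈ 17.1 km/s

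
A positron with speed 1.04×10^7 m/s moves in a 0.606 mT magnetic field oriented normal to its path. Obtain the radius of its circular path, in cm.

r ≈ 9.77 cm

The magnetic force provides the centripetal force: qvB = mv²/r, so r = mv/(qB).
r = (9.11×10^-31 kg)(1.04×10^7 m/s) / [(1×1.60×10^-19 C)(6.06×10^-4 T)] = 0.0977 m.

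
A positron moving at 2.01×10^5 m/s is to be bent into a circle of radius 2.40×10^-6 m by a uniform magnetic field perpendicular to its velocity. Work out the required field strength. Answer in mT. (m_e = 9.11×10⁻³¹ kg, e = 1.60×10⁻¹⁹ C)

qvB = mv²/r gives B = mv/(qr).
B = (9.11×10^-31)(2.01×10^5) / [(1×1.60×10^-19)(2.40×10^-6)] = 0.477 T.

B ≈ 477 mT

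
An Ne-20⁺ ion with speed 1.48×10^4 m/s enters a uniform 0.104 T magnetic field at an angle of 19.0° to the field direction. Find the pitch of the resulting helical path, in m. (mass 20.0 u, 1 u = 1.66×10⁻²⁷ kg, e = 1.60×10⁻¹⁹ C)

The velocity component along B is v∥ = v cos19.0° = 1.40×10^4 m/s.
The cyclotron period T = 2πm/(qB) = 1.25×10^-5 s is set by m, q, B alone.
Pitch = v∥·T = (1.40×10^4)(1.25×10^-5) = 0.175 m.

pitch ≈ 0.175 m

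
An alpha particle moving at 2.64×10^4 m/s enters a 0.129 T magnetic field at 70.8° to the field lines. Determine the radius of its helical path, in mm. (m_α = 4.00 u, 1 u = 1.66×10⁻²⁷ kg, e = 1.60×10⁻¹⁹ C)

r ≈ 4.01 mm

Only the perpendicular component v⊥ = v sin70.8° = 2.49×10^4 m/s is bent by the field.
r = m v⊥ /(qB) = (6.64×10^-27)(2.49×10^4) / [(2×1.60×10^-19)(0.129)] = 4.01×10^-3 m.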